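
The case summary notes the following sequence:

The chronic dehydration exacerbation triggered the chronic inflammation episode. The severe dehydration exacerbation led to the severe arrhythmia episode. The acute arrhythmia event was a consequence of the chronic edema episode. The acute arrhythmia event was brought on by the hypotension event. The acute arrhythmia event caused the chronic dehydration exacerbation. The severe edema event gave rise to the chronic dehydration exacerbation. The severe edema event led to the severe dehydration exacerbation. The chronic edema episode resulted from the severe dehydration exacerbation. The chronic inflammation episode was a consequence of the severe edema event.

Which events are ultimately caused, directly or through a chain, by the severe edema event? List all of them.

Direct effects: the severe dehydration exacerbation, the chronic dehydration exacerbation, the chronic inflammation episode.
2 steps out: the chronic edema episode, the severe arrhythmia episode.
3 steps out: the acute arrhythmia event.
Not reachable from it: the hypotension event.

the acute arrhythmia event, the chronic dehydration exacerbation, the chronic edema episode, the chronic inflammation episode, the severe arrhythmia episode, the severe dehydration exacerbation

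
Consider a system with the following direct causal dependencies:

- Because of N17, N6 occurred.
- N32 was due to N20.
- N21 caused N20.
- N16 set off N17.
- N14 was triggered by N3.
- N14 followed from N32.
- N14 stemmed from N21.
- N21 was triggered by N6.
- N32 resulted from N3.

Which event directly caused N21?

Upstream contributors include N16, N17, but only N6 feeds directly into N21.

N6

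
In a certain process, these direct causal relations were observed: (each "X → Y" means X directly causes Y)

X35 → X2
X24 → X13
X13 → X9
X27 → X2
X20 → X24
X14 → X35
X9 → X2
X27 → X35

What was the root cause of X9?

Tracing upstream from X9: X9 ← X13 ← X24 ← X20.
X20 has no stated cause, so it is the root.

X20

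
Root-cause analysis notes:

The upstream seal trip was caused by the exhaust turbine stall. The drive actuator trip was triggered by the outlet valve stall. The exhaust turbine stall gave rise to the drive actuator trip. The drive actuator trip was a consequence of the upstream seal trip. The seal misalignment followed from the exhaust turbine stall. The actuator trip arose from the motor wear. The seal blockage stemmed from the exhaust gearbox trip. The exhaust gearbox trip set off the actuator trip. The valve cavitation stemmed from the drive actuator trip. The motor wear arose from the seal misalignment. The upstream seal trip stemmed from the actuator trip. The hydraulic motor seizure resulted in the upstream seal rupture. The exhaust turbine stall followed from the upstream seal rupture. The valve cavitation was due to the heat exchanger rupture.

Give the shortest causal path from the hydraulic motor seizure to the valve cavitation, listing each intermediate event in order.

the hydraulic motor seizure → the upstream seal rupture
the upstream seal rupture → the exhaust turbine stall
the exhaust turbine stall → the drive actuator trip
the drive actuator trip → the valve cavitation
Length: 4 steps.

the hydraulic motor seizure → the upstream seal rupture → the exhaust turbine stall → the drive actuator trip → the valve cavitation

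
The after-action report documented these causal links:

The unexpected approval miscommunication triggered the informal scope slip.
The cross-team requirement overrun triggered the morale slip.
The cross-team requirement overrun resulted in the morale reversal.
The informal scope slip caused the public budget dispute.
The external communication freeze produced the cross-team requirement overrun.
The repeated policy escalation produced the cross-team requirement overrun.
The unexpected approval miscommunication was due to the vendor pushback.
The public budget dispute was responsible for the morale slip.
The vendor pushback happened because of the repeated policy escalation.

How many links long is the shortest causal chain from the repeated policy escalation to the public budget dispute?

Shortest chain: the repeated policy escalation → the vendor pushback → the unexpected approval miscommunication → the informal scope slip → the public budget dispute.

4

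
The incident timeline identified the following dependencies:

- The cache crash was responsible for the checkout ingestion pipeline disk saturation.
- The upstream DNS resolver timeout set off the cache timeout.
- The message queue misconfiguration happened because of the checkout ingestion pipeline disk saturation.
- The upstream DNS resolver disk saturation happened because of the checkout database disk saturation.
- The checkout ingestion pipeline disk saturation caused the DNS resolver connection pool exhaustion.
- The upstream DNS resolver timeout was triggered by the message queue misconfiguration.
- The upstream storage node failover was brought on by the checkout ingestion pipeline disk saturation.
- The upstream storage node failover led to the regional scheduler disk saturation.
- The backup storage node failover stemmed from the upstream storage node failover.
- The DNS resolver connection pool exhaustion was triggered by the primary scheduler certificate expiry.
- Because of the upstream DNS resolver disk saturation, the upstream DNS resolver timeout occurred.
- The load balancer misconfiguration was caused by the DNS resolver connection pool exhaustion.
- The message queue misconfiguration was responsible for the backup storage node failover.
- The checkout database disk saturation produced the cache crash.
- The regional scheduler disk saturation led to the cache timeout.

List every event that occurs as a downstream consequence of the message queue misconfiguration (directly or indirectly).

Direct effects: the backup storage node failover, the upstream DNS resolver timeout.
2 steps out: the cache timeout.
Not reachable from it: the checkout database disk saturation, the cache crash, the checkout ingestion pipeline disk saturation, the DNS resolver connection pool exhaustion, the upstream storage node failover, the regional scheduler disk saturation, the upstream DNS resolver disk saturation, the load balancer misconfiguration, the primary scheduler certificate expiry.

the backup storage node failover, the cache timeout, the upstream DNS resolver timeout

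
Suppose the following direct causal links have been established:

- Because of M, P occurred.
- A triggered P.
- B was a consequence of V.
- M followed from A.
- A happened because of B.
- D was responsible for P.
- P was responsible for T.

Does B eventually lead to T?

There is a causal chain: B → A → P → T.

Yes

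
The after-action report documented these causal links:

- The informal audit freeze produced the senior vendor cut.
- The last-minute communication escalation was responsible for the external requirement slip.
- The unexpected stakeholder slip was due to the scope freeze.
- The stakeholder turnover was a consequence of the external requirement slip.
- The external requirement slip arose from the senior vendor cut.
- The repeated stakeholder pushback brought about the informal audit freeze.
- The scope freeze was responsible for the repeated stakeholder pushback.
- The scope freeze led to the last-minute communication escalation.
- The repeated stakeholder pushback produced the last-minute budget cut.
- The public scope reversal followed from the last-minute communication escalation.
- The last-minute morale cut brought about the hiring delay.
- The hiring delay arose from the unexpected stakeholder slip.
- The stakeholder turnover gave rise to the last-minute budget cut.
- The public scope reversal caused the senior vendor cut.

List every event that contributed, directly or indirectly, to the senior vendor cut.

Immediate causes of the senior vendor cut: the public scope reversal, the informal audit freeze.
Further upstream: the scope freeze, the last-minute communication escalation, the repeated stakeholder pushback.

the informal audit freeze, the last-minute communication escalation, the public scope reversal, the repeated stakeholder pushback, the scope freeze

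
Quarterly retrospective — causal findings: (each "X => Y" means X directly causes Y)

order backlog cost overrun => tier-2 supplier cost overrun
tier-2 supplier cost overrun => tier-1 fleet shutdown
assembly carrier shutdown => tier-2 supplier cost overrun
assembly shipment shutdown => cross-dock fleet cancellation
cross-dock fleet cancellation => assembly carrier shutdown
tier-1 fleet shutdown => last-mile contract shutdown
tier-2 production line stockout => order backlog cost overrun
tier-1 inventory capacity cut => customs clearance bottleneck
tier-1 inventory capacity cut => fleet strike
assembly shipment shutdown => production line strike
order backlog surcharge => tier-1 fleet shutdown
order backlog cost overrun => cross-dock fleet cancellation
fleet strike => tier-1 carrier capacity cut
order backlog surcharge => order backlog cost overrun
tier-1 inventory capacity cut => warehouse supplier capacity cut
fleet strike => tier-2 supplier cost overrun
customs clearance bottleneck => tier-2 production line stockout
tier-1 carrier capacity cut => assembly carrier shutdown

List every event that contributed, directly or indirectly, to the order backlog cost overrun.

Immediate causes of the order backlog cost overrun: the tier-2 production line stockout, the order backlog surcharge.
Further upstream: the tier-1 inventory capacity cut, the customs clearance bottleneck.

the customs clearance bottleneck, the order backlog surcharge, the tier-1 inventory capacity cut, the tier-2 production line stockout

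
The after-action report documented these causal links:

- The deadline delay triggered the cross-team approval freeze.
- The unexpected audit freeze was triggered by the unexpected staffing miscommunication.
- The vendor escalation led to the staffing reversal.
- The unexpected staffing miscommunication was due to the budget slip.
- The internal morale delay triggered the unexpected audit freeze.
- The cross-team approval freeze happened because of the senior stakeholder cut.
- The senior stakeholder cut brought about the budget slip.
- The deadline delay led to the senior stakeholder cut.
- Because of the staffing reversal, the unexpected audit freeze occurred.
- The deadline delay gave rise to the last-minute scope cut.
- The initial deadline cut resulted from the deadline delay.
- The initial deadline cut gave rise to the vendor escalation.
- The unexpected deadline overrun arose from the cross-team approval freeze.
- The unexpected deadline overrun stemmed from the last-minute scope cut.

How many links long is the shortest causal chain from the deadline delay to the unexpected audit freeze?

4

Shortest chain: the deadline delay → the initial deadline cut → the vendor escalation → the staffing reversal → the unexpected audit freeze.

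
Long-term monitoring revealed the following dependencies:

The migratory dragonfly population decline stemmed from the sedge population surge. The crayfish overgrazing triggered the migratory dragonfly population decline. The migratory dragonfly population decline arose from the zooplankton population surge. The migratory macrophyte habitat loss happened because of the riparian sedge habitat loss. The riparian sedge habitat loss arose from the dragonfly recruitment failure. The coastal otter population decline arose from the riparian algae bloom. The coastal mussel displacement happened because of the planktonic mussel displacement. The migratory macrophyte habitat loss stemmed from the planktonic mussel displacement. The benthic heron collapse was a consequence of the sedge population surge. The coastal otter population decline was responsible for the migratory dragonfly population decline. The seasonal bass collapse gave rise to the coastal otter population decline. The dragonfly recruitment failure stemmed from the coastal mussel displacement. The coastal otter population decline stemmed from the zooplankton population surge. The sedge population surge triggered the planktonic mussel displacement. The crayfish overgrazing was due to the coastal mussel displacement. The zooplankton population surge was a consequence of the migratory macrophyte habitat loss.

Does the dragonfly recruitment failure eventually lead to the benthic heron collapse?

No

The dragonfly recruitment failure leads to the riparian sedge habitat loss, the migratory macrophyte habitat loss, the zooplankton population surge, the coastal otter population decline, the migratory dragonfly population decline; the benthic heron collapse is not among them.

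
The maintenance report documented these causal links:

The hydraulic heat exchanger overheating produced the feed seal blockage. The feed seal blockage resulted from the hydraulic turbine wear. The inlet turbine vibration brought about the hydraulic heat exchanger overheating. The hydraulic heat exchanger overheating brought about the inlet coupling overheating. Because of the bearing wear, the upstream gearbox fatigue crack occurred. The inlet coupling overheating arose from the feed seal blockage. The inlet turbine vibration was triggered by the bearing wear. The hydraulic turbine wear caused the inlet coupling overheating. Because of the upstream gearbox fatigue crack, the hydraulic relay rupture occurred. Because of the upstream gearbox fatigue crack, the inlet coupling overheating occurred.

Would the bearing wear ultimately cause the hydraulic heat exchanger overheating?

Yes

There is a causal chain: the bearing wear → the inlet turbine vibration → the hydraulic heat exchanger overheating.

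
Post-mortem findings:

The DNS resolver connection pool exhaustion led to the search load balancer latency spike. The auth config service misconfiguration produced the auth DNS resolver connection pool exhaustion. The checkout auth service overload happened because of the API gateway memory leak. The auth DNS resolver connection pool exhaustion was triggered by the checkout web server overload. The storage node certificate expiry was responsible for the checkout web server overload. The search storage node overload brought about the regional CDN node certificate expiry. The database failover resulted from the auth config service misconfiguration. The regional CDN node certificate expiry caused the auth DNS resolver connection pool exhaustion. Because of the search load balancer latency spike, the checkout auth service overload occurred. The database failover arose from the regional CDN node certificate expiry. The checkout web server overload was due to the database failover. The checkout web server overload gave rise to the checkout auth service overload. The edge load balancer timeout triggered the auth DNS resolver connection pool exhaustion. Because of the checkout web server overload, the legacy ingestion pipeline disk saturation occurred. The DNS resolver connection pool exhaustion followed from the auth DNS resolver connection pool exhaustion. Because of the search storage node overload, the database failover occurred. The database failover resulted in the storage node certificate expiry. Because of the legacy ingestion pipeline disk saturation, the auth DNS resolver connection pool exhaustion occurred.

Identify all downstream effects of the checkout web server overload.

the DNS resolver connection pool exhaustion, the auth DNS resolver connection pool exhaustion, the checkout auth service overload, the legacy ingestion pipeline disk saturation, the search load balancer latency spike

Direct effects: the legacy ingestion pipeline disk saturation, the auth DNS resolver connection pool exhaustion, the checkout auth service overload.
2 steps out: the DNS resolver connection pool exhaustion.
3 steps out: the search load balancer latency spike.
Not reachable from it: the auth config service misconfiguration, the search storage node overload, the edge load balancer timeout, the regional CDN node certificate expiry, the database failover, the storage node certificate expiry, the API gateway memory leak.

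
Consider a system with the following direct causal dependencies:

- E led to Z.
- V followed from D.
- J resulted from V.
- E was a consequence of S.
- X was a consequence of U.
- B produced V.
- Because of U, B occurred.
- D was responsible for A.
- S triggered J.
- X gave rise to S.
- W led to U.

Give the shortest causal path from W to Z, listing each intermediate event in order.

W → U
U → X
X → S
S → E
E → Z
Length: 5 steps.

W → U → X → S → E → Z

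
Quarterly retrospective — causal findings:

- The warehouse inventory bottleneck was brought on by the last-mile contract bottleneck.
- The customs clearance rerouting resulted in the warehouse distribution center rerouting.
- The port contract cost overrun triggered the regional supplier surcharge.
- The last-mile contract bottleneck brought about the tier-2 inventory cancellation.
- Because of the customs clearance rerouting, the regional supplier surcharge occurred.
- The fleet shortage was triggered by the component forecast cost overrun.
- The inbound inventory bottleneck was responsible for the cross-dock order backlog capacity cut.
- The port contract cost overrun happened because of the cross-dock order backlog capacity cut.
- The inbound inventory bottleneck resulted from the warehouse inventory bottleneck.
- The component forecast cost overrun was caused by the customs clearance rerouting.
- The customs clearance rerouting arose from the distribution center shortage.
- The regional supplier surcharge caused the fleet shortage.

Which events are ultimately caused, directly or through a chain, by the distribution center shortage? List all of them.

the component forecast cost overrun, the customs clearance rerouting, the fleet shortage, the regional supplier surcharge, the warehouse distribution center rerouting

Direct effects: the customs clearance rerouting.
2 steps out: the warehouse distribution center rerouting, the component forecast cost overrun, the regional supplier surcharge.
3 steps out: the fleet shortage.
Not reachable from it: the last-mile contract bottleneck, the warehouse inventory bottleneck, the tier-2 inventory cancellation, the inbound inventory bottleneck, the cross-dock order backlog capacity cut, the port contract cost overrun.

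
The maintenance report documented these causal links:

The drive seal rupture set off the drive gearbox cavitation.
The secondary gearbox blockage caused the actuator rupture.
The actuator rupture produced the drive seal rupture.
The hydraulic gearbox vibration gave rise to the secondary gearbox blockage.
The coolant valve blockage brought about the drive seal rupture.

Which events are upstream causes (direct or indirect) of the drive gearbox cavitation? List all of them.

the actuator rupture, the coolant valve blockage, the drive seal rupture, the hydraulic gearbox vibration, the secondary gearbox blockage

Immediate cause of the drive gearbox cavitation: the drive seal rupture.
Further upstream: the hydraulic gearbox vibration, the secondary gearbox blockage, the actuator rupture, the coolant valve blockage.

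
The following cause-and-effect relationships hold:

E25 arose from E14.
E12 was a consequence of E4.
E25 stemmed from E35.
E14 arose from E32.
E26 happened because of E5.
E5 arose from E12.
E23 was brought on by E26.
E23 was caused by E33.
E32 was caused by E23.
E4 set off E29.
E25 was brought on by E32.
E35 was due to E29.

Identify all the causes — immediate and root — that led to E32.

Immediate cause of E32: E23.
Further upstream: E4, E12, E5, E26, E33.

E12, E23, E26, E33, E4, E5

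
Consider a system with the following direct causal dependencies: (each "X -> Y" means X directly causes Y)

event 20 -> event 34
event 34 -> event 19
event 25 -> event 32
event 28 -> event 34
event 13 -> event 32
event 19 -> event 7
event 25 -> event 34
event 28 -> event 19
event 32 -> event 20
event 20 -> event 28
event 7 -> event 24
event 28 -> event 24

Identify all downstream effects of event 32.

Direct effects: event 20.
2 steps out: event 28, event 34.
3 steps out: event 19, event 24.
4 steps out: event 7.
Not reachable from it: event 25, event 13.

event 19, event 20, event 24, event 28, event 34, event 7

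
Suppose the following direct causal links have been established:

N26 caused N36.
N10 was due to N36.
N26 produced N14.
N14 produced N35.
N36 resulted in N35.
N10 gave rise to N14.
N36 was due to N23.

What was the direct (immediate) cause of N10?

N36

Upstream contributors include N26, N23, but only N36 feeds directly into N10.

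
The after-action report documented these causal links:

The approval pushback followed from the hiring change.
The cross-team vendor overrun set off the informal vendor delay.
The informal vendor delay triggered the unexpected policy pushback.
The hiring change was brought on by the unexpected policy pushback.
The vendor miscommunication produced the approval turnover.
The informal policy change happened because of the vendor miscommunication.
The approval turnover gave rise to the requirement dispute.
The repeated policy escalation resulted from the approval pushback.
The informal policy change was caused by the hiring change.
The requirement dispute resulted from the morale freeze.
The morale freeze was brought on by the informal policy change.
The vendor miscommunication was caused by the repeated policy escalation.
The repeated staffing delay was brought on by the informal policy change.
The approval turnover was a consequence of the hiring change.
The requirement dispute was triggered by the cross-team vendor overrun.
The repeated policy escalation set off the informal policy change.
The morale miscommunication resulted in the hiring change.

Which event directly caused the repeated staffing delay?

Upstream contributors include the cross-team vendor overrun, the informal vendor delay, the morale miscommunication, the unexpected policy pushback, the hiring change, the approval pushback, the repeated policy escalation, the vendor miscommunication, but only the informal policy change feeds directly into the repeated staffing delay.

the informal policy change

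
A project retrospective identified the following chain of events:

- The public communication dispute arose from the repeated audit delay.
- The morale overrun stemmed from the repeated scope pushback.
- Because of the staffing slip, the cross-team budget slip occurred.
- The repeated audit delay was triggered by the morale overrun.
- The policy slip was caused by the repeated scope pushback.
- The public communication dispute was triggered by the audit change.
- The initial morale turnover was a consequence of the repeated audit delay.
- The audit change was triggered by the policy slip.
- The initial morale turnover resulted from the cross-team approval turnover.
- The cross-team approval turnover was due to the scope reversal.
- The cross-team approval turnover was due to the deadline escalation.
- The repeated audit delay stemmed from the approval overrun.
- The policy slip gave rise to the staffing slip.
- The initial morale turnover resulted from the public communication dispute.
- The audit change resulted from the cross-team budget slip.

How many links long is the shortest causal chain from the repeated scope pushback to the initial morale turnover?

3

Shortest chain: the repeated scope pushback → the morale overrun → the repeated audit delay → the initial morale turnover.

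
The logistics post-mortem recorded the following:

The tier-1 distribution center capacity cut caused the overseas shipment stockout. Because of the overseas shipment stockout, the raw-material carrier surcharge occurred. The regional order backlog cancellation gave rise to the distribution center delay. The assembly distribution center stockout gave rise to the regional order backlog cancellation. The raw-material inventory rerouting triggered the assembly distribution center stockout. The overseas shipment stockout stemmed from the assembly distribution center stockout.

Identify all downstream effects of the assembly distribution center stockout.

Direct effects: the regional order backlog cancellation, the overseas shipment stockout.
2 steps out: the distribution center delay, the raw-material carrier surcharge.
Not reachable from it: the raw-material inventory rerouting, the tier-1 distribution center capacity cut.

the distribution center delay, the overseas shipment stockout, the raw-material carrier surcharge, the regional order backlog cancellation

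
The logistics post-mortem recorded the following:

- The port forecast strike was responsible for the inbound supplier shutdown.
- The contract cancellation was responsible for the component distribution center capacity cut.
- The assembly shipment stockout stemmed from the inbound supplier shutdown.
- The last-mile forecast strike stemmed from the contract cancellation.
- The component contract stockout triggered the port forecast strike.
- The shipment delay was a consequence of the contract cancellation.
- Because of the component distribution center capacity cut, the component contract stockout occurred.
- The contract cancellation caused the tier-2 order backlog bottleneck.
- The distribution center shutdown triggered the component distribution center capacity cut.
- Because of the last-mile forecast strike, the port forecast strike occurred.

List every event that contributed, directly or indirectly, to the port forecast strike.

the component contract stockout, the component distribution center capacity cut, the contract cancellation, the distribution center shutdown, the last-mile forecast strike

Immediate causes of the port forecast strike: the last-mile forecast strike, the component contract stockout.
Further upstream: the contract cancellation, the distribution center shutdown, the component distribution center capacity cut.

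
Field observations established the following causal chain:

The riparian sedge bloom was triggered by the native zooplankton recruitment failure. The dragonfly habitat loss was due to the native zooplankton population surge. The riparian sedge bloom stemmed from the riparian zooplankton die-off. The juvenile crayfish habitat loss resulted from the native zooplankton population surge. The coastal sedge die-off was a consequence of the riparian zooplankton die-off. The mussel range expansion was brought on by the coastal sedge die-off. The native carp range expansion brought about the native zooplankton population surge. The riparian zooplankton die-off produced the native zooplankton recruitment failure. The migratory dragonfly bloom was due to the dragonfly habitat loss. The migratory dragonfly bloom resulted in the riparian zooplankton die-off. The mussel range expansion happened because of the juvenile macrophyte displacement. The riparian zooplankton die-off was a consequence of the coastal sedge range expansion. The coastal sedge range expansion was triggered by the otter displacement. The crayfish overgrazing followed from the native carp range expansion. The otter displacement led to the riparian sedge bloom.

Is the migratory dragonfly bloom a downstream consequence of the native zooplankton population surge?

There is a causal chain: the native zooplankton population surge → the dragonfly habitat loss → the migratory dragonfly bloom.

Yes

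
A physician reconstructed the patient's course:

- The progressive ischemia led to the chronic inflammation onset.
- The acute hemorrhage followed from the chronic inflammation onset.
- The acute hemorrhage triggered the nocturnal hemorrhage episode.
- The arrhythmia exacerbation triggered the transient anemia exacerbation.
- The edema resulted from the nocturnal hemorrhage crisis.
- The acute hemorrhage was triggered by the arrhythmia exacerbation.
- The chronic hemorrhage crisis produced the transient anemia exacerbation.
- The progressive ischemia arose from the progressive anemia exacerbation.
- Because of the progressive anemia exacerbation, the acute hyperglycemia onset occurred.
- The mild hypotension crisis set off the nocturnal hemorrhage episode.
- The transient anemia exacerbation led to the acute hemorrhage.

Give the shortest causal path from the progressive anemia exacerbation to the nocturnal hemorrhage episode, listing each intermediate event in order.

the progressive anemia exacerbation → the progressive ischemia
the progressive ischemia → the chronic inflammation onset
the chronic inflammation onset → the acute hemorrhage
the acute hemorrhage → the nocturnal hemorrhage episode
Length: 4 steps.

the progressive anemia exacerbation → the progressive ischemia → the chronic inflammation onset → the acute hemorrhage → the nocturnal hemorrhage episode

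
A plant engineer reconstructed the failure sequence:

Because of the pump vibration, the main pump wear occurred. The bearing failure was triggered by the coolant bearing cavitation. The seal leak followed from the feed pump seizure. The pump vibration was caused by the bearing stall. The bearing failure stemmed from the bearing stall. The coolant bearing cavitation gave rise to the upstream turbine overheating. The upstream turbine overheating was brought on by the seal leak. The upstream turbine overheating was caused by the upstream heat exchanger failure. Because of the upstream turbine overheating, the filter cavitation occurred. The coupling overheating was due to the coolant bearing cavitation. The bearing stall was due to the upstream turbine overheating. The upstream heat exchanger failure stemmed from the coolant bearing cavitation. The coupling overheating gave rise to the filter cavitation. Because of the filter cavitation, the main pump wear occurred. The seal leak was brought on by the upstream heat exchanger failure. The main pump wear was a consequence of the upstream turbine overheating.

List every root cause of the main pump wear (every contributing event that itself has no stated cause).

the coolant bearing cavitation, the feed pump seizure

Tracing upstream from the main pump wear: the main pump wear ← the upstream turbine overheating ← the coolant bearing cavitation.
A separate upstream branch: the main pump wear ← the upstream turbine overheating ← the seal leak ← the feed pump seizure.
Each of those chain origins has no stated cause.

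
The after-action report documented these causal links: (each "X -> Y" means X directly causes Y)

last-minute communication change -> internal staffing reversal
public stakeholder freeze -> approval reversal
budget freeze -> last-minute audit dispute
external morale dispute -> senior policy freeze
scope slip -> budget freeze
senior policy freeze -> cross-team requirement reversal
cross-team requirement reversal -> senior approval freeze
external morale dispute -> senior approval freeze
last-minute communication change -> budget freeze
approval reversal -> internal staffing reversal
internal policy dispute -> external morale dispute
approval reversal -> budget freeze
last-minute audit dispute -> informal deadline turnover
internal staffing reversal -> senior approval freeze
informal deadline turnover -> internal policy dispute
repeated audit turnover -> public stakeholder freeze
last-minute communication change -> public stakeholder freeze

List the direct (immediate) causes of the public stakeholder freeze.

the last-minute communication change, the repeated audit turnover → the public stakeholder freeze with nothing further upstream stated.

the last-minute communication change, the repeated audit turnover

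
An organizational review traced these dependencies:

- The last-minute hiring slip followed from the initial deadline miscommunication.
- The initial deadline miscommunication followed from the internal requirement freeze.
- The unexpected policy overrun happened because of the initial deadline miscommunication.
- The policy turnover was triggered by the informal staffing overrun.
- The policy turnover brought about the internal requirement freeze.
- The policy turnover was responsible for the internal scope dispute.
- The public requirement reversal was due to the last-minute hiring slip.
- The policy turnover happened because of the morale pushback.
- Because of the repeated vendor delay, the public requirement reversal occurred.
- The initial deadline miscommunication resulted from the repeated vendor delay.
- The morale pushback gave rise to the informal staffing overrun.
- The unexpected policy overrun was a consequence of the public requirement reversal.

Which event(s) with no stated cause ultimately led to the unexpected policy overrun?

Tracing upstream from the unexpected policy overrun: the unexpected policy overrun ← the initial deadline miscommunication ← the internal requirement freeze ← the policy turnover ← the morale pushback.
A separate upstream branch: the unexpected policy overrun ← the initial deadline miscommunication ← the repeated vendor delay.
Each of those chain origins has no stated cause.

the morale pushback, the repeated vendor delay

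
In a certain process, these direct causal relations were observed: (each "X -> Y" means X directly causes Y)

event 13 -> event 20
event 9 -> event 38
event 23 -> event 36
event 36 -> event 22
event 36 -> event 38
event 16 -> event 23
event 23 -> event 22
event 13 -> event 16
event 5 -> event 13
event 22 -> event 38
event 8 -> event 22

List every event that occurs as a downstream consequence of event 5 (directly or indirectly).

Direct effects: event 13.
2 steps out: event 16, event 20.
3 steps out: event 23.
4 steps out: event 36, event 22.
5 steps out: event 38.
Not reachable from it: event 9, event 8.

event 13, event 16, event 20, event 22, event 23, event 36, event 38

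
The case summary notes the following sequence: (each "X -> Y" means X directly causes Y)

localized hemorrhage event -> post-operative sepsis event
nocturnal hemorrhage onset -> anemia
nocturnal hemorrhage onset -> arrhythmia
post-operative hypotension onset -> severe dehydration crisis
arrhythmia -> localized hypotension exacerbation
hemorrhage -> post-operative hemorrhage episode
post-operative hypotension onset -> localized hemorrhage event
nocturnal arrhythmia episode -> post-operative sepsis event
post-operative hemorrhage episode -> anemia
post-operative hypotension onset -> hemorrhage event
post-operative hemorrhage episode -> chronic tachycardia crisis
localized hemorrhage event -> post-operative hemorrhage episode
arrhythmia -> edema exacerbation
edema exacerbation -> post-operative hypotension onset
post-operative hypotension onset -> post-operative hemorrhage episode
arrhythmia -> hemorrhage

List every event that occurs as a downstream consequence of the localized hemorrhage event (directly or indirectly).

the anemia, the chronic tachycardia crisis, the post-operative hemorrhage episode, the post-operative sepsis event

Direct effects: the post-operative sepsis event, the post-operative hemorrhage episode.
2 steps out: the chronic tachycardia crisis, the anemia.
Not reachable from it: the nocturnal hemorrhage onset, the arrhythmia, the hemorrhage, the edema exacerbation, the post-operative hypotension onset, the localized hypotension exacerbation, the severe dehydration crisis, the hemorrhage event, the nocturnal arrhythmia episode.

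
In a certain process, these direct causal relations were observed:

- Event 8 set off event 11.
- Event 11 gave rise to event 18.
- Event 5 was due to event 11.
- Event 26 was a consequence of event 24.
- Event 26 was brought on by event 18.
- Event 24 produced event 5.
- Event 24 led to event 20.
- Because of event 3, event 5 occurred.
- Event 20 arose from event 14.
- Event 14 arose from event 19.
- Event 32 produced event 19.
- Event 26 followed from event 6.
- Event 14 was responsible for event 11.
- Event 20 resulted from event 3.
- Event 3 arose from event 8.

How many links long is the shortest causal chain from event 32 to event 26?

Shortest chain: event 32 → event 19 → event 14 → event 11 → event 18 → event 26.

5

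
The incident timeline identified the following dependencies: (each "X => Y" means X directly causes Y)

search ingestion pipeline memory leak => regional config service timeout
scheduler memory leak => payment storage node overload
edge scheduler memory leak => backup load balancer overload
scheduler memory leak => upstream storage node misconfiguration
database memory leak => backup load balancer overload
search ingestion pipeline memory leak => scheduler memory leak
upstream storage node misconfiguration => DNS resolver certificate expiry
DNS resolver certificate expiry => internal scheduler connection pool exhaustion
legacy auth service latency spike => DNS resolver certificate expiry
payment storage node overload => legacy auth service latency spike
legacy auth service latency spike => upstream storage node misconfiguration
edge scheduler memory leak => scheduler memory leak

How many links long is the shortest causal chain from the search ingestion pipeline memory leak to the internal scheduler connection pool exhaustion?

Shortest chain: the search ingestion pipeline memory leak → the scheduler memory leak → the upstream storage node misconfiguration → the DNS resolver certificate expiry → the internal scheduler connection pool exhaustion.

4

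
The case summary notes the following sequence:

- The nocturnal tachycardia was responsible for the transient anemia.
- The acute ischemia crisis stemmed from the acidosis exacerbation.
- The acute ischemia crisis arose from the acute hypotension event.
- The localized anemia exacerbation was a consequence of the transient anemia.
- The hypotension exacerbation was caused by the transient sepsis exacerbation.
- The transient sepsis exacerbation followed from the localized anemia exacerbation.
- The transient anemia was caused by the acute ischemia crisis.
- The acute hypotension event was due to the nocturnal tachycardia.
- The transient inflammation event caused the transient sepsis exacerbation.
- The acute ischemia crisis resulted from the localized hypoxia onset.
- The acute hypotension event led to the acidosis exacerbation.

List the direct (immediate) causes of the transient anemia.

the acute ischemia crisis, the nocturnal tachycardia

Upstream contributors include the localized hypoxia onset, the acute hypotension event, the acidosis exacerbation, but only the acute ischemia crisis, the nocturnal tachycardia feed directly into the transient anemia.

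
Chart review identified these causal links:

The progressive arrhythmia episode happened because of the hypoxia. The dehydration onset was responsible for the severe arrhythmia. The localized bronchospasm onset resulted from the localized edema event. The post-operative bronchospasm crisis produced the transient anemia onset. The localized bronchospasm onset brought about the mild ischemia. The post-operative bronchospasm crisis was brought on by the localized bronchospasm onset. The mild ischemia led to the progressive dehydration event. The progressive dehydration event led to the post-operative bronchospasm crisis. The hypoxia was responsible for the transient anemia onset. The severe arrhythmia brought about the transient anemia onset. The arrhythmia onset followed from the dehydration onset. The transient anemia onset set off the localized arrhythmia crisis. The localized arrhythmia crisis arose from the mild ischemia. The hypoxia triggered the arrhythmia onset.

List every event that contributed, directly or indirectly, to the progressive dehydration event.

Immediate cause of the progressive dehydration event: the mild ischemia.
Further upstream: the localized edema event, the localized bronchospasm onset.

the localized bronchospasm onset, the localized edema event, the mild ischemia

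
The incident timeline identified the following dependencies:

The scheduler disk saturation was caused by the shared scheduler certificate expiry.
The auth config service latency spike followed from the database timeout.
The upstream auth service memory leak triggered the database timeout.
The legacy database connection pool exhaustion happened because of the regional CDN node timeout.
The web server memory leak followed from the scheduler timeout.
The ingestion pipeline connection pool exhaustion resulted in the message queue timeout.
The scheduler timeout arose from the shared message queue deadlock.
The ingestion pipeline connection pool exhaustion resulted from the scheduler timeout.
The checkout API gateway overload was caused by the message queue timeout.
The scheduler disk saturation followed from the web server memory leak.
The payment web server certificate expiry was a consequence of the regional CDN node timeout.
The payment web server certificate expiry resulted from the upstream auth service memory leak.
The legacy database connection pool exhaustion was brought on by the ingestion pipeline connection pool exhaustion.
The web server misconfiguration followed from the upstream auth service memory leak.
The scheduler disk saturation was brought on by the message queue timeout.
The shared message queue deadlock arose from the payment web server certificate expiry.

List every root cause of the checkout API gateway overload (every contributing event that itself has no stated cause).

the regional CDN node timeout, the upstream auth service memory leak

Tracing upstream from the checkout API gateway overload: the checkout API gateway overload ← the message queue timeout ← the ingestion pipeline connection pool exhaustion ← the scheduler timeout ← the shared message queue deadlock ← the payment web server certificate expiry ← the upstream auth service memory leak.
A separate upstream branch: the checkout API gateway overload ← the message queue timeout ← the ingestion pipeline connection pool exhaustion ← the scheduler timeout ← the shared message queue deadlock ← the payment web server certificate expiry ← the regional CDN node timeout.
Each of those chain origins has no stated cause.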